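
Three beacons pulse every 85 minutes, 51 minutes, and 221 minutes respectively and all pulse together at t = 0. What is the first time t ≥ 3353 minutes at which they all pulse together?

Joint pulses occur at multiples of LCM(85, 51, 221).
85 = 5 × 17
51 = 3 × 17
221 = 13 × 17
LCM(85, 51, 221) = 3 × 5 × 13 × 17 = 3315.
Smallest multiple of 3315 that is ≥ 3353: ⌈3353/3315⌉ × 3315 = 2 × 3315 = 6630.

6630 minutes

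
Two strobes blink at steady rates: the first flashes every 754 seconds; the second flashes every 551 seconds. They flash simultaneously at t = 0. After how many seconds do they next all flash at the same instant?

The first simultaneous occurrence is after LCM of the individual periods.
754 = 2 × 13 × 29
551 = 19 × 29
LCM(754, 551) = 2 × 13 × 19 × 29 = 14326.

14326 seconds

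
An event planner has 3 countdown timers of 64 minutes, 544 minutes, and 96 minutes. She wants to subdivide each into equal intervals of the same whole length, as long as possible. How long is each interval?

32 minutes

The interval must divide each timer length; the longest such is the gcd.
64 = 2^6
544 = 2^5 × 17
96 = 2^5 × 3
gcd(64, 544, 96) = 2^5 = 32.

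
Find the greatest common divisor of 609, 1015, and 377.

29

609 = 3 × 7 × 29
1015 = 5 × 7 × 29
377 = 13 × 29
gcd(609, 1015, 377) = 29.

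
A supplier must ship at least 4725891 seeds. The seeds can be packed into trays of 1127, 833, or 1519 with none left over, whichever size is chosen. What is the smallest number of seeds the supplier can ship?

4751432

The number of seeds must be a common multiple of 1127, 833, and 1519, so a multiple of their LCM.
1127 = 7^2 × 23
833 = 7^2 × 17
1519 = 7^2 × 31
LCM(1127, 833, 1519) = 7^2 × 17 × 23 × 31 = 593929.
Smallest multiple of 593929 that is ≥ 4725891: ⌈4725891/593929⌉ × 593929 = 8 × 593929 = 4751432.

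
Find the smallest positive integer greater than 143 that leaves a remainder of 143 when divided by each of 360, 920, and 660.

91223

N − 143 must be a common multiple of 360, 920, and 660.
360 = 2^3 × 3^2 × 5
920 = 2^3 × 5 × 23
660 = 2^2 × 3 × 5 × 11
LCM(360, 920, 660) = 2^3 × 3^2 × 5 × 11 × 23 = 91080.
Smallest N > 143 is LCM + 143 = 91080 + 143 = 91223.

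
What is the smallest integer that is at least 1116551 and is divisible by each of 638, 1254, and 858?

1418274

The integer must be a common multiple of 638, 1254, and 858, so a multiple of their LCM.
638 = 2 × 11 × 29
1254 = 2 × 3 × 11 × 19
858 = 2 × 3 × 11 × 13
LCM(638, 1254, 858) = 2 × 3 × 11 × 13 × 19 × 29 = 472758.
Smallest multiple of 472758 that is ≥ 1116551: ⌈1116551/472758⌉ × 472758 = 3 × 472758 = 1418274.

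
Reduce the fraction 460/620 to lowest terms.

460 = 2^2 × 5 × 23
620 = 2^2 × 5 × 31
gcd(460, 620) = 2^2 × 5 = 20.
Divide numerator and denominator by 20: 460/620 = 23/31.

23/31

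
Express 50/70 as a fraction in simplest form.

5/7

50 = 2 × 5^2
70 = 2 × 5 × 7
gcd(50, 70) = 2 × 5 = 10.
Divide numerator and denominator by 10: 50/70 = 5/7.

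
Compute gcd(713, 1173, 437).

23

713 = 23 × 31
1173 = 3 × 17 × 23
437 = 19 × 23
gcd(713, 1173, 437) = 23.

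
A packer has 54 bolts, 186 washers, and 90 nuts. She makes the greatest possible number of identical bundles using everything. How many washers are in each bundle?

31

Number of bundles = gcd(54, 186, 90).
54 = 2 × 3^3
186 = 2 × 3 × 31
90 = 2 × 3^2 × 5
gcd(54, 186, 90) = 2 × 3 = 6.
washers per bundle = 186 / 6 = 31.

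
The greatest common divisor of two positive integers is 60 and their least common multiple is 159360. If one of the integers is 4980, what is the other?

For two integers, gcd × lcm = product, so the other is (60 × 159360) / 4980 = 9561600 / 4980 = 1920.

1920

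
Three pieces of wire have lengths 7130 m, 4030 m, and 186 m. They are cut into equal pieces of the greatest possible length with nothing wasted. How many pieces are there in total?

183

Piece length = gcd(7130, 4030, 186).
7130 = 2 × 5 × 23 × 31
4030 = 2 × 5 × 13 × 31
186 = 2 × 3 × 31
gcd(7130, 4030, 186) = 2 × 31 = 62.
Total pieces = 7130/62 + 4030/62 + 186/62 = 115 + 65 + 3 = 183.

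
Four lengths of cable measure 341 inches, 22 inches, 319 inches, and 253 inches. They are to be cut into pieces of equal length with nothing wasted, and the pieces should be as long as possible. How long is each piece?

Each piece length must divide every original length, so the longest possible is gcd(341, 22, 319, 253).
341 = 11 × 31
22 = 2 × 11
319 = 11 × 29
253 = 11 × 23
gcd(341, 22, 319, 253) = 11.

11 inches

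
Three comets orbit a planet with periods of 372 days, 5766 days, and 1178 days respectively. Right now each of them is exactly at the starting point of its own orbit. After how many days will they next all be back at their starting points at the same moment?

The first simultaneous occurrence is after LCM of the individual periods.
372 = 2^2 × 3 × 31
5766 = 2 × 3 × 31^2
1178 = 2 × 19 × 31
LCM(372, 5766, 1178) = 2^2 × 3 × 19 × 31^2 = 219108.

219108 days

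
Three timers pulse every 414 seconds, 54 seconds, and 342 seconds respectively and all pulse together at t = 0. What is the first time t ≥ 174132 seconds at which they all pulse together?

188784 seconds

Joint pulses occur at multiples of LCM(414, 54, 342).
414 = 2 × 3^2 × 23
54 = 2 × 3^3
342 = 2 × 3^2 × 19
LCM(414, 54, 342) = 2 × 3^3 × 19 × 23 = 23598.
Smallest multiple of 23598 that is ≥ 174132: ⌈174132/23598⌉ × 23598 = 8 × 23598 = 188784.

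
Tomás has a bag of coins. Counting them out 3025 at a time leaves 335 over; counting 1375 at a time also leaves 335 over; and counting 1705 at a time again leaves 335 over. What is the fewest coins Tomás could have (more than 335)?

N − 335 must be a common multiple of 3025, 1375, and 1705.
3025 = 5^2 × 11^2
1375 = 5^3 × 11
1705 = 5 × 11 × 31
LCM(3025, 1375, 1705) = 5^3 × 11^2 × 31 = 468875.
Smallest N > 335 is LCM + 335 = 468875 + 335 = 469210.

469210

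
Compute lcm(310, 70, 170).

36890

310 = 2 × 5 × 31
70 = 2 × 5 × 7
170 = 2 × 5 × 17
LCM(310, 70, 170) = 2 × 5 × 7 × 17 × 31 = 36890.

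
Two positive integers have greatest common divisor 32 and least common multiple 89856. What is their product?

2875392

For any two positive integers, gcd × lcm = product = 32 × 89856 = 2875392.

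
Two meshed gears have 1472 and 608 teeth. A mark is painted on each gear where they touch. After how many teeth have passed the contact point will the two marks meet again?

27968 teeth

They coincide at every common multiple of the periods; the first is the LCM.
1472 = 2^6 × 23
608 = 2^5 × 19
LCM(1472, 608) = 2^6 × 19 × 23 = 27968.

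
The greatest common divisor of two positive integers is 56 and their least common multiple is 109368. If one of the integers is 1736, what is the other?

3528

For two integers, gcd × lcm = product, so the other is (56 × 109368) / 1736 = 6124608 / 1736 = 3528.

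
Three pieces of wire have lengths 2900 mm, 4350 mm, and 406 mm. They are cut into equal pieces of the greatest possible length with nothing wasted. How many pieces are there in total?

132

Piece length = gcd(2900, 4350, 406).
2900 = 2^2 × 5^2 × 29
4350 = 2 × 3 × 5^2 × 29
406 = 2 × 7 × 29
gcd(2900, 4350, 406) = 2 × 29 = 58.
Total pieces = 2900/58 + 4350/58 + 406/58 = 50 + 75 + 7 = 132.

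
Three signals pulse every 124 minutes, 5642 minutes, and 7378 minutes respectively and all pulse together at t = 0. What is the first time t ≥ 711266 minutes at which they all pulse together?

Joint pulses occur at multiples of LCM(124, 5642, 7378).
124 = 2^2 × 31
5642 = 2 × 7 × 13 × 31
7378 = 2 × 7 × 17 × 31
LCM(124, 5642, 7378) = 2^2 × 7 × 13 × 17 × 31 = 191828.
Smallest multiple of 191828 that is ≥ 711266: ⌈711266/191828⌉ × 191828 = 4 × 191828 = 767312.

767312 minutes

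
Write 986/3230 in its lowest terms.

29/95

986 = 2 × 17 × 29
3230 = 2 × 5 × 17 × 19
gcd(986, 3230) = 2 × 17 = 34.
Divide numerator and denominator by 34: 986/3230 = 29/95.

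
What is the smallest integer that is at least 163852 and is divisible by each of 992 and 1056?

196416

The integer must be a common multiple of 992 and 1056, so a multiple of their LCM.
992 = 2^5 × 31
1056 = 2^5 × 3 × 11
LCM(992, 1056) = 2^5 × 3 × 11 × 31 = 32736.
Smallest multiple of 32736 that is ≥ 163852: ⌈163852/32736⌉ × 32736 = 6 × 32736 = 196416.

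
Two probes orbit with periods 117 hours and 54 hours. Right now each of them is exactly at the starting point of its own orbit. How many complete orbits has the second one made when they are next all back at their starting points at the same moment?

All finish a whole number of cycles simultaneously at t = LCM of the periods.
117 = 3^2 × 13
54 = 2 × 3^3
LCM(117, 54) = 2 × 3^3 × 13 = 702.
Orbits for period 54: 702 / 54 = 13.

13 orbits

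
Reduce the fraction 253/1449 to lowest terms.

253 = 11 × 23
1449 = 3^2 × 7 × 23
gcd(253, 1449) = 23.
Divide numerator and denominator by 23: 253/1449 = 11/63.

11/63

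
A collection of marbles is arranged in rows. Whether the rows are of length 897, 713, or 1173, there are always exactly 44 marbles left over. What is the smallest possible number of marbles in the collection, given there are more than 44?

N − 44 must be a common multiple of 897, 713, and 1173.
897 = 3 × 13 × 23
713 = 23 × 31
1173 = 3 × 17 × 23
LCM(897, 713, 1173) = 3 × 13 × 17 × 23 × 31 = 472719.
Smallest N > 44 is LCM + 44 = 472719 + 44 = 472763.

472763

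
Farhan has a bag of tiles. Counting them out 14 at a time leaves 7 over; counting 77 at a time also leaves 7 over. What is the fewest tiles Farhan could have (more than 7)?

N − 7 must be a common multiple of 14 and 77.
14 = 2 × 7
77 = 7 × 11
LCM(14, 77) = 2 × 7 × 11 = 154.
Smallest N > 7 is LCM + 7 = 154 + 7 = 161.

161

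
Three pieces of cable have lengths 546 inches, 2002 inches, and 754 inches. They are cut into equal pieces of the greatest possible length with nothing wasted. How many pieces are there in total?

Piece length = gcd(546, 2002, 754).
546 = 2 × 3 × 7 × 13
2002 = 2 × 7 × 11 × 13
754 = 2 × 13 × 29
gcd(546, 2002, 754) = 2 × 13 = 26.
Total pieces = 546/26 + 2002/26 + 754/26 = 21 + 77 + 29 = 127.

127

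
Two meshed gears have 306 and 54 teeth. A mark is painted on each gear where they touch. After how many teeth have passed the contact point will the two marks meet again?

The first simultaneous occurrence is after LCM of the individual periods.
306 = 2 × 3^2 × 17
54 = 2 × 3^3
LCM(306, 54) = 2 × 3^3 × 17 = 918.

918 teeth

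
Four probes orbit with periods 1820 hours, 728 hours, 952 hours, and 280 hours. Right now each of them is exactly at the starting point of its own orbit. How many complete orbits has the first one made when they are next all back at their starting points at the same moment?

All finish a whole number of cycles simultaneously at t = LCM of the periods.
1820 = 2^2 × 5 × 7 × 13
728 = 2^3 × 7 × 13
952 = 2^3 × 7 × 17
280 = 2^3 × 5 × 7
LCM(1820, 728, 952, 280) = 2^3 × 5 × 7 × 13 × 17 = 61880.
Orbits for period 1820: 61880 / 1820 = 34.

34 orbits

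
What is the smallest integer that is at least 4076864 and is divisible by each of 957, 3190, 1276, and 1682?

The integer must be a common multiple of 957, 3190, 1276, and 1682, so a multiple of their LCM.
957 = 3 × 11 × 29
3190 = 2 × 5 × 11 × 29
1276 = 2^2 × 11 × 29
1682 = 2 × 29^2
LCM(957, 3190, 1276, 1682) = 2^2 × 3 × 5 × 11 × 29^2 = 555060.
Smallest multiple of 555060 that is ≥ 4076864: ⌈4076864/555060⌉ × 555060 = 8 × 555060 = 4440480.

4440480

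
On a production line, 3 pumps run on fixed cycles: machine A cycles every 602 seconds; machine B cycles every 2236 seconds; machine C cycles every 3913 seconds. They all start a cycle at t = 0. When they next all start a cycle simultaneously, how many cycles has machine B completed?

They are all back at their starting positions together after one LCM of the periods.
602 = 2 × 7 × 43
2236 = 2^2 × 13 × 43
3913 = 7 × 13 × 43
LCM(602, 2236, 3913) = 2^2 × 7 × 13 × 43 = 15652.
Cycles for period 2236: 15652 / 2236 = 7.

7 cycles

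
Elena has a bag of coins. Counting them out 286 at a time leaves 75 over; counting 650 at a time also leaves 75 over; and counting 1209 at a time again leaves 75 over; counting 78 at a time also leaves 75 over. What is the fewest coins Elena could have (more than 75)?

665025

N − 75 must be a common multiple of 286, 650, 1209, and 78.
286 = 2 × 11 × 13
650 = 2 × 5^2 × 13
1209 = 3 × 13 × 31
78 = 2 × 3 × 13
LCM(286, 650, 1209, 78) = 2 × 3 × 5^2 × 11 × 13 × 31 = 664950.
Smallest N > 75 is LCM + 75 = 664950 + 75 = 665025.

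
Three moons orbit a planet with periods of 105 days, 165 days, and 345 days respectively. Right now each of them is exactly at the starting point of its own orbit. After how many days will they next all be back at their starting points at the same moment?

The first simultaneous occurrence is after LCM of the individual periods.
105 = 3 × 5 × 7
165 = 3 × 5 × 11
345 = 3 × 5 × 23
LCM(105, 165, 345) = 3 × 5 × 7 × 11 × 23 = 26565.

26565 days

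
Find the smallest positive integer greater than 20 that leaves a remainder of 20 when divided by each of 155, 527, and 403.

N − 20 must be a common multiple of 155, 527, and 403.
155 = 5 × 31
527 = 17 × 31
403 = 13 × 31
LCM(155, 527, 403) = 5 × 13 × 17 × 31 = 34255.
Smallest N > 20 is LCM + 20 = 34255 + 20 = 34275.

34275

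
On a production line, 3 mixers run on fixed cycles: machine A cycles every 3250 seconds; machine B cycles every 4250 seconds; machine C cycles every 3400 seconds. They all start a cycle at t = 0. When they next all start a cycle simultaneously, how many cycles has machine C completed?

65 cycles

All finish a whole number of cycles simultaneously at t = LCM of the periods.
3250 = 2 × 5^3 × 13
4250 = 2 × 5^3 × 17
3400 = 2^3 × 5^2 × 17
LCM(3250, 4250, 3400) = 2^3 × 5^3 × 13 × 17 = 221000.
Cycles for period 3400: 221000 / 3400 = 65.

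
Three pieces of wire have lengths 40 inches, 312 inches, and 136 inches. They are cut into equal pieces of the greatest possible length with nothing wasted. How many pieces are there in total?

61

Piece length = gcd(40, 312, 136).
40 = 2^3 × 5
312 = 2^3 × 3 × 13
136 = 2^3 × 17
gcd(40, 312, 136) = 2^3 = 8.
Total pieces = 40/8 + 312/8 + 136/8 = 5 + 39 + 17 = 61.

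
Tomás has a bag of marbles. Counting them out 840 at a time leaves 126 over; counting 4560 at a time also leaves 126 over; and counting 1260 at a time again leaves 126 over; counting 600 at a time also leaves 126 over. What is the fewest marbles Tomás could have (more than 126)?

478926

N − 126 must be a common multiple of 840, 4560, 1260, and 600.
840 = 2^3 × 3 × 5 × 7
4560 = 2^4 × 3 × 5 × 19
1260 = 2^2 × 3^2 × 5 × 7
600 = 2^3 × 3 × 5^2
LCM(840, 4560, 1260, 600) = 2^4 × 3^2 × 5^2 × 7 × 19 = 478800.
Smallest N > 126 is LCM + 126 = 478800 + 126 = 478926.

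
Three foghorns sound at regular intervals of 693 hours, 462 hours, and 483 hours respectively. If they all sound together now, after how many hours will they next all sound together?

31878 hours

The first simultaneous occurrence is after LCM of the individual periods.
693 = 3^2 × 7 × 11
462 = 2 × 3 × 7 × 11
483 = 3 × 7 × 23
LCM(693, 462, 483) = 2 × 3^2 × 7 × 11 × 23 = 31878.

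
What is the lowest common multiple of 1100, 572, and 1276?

414700

1100 = 2^2 × 5^2 × 11
572 = 2^2 × 11 × 13
1276 = 2^2 × 11 × 29
LCM(1100, 572, 1276) = 2^2 × 5^2 × 11 × 13 × 29 = 414700.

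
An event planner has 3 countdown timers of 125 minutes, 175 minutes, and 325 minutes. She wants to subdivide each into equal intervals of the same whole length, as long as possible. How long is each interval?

The interval must divide each timer length; the longest such is the gcd.
125 = 5^3
175 = 5^2 × 7
325 = 5^2 × 13
gcd(125, 175, 325) = 5^2 = 25.

25 minutes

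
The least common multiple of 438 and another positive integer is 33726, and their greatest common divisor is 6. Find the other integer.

gcd × lcm = product of the two integers, so the other integer is (6 × 33726) / 438 = 462.

462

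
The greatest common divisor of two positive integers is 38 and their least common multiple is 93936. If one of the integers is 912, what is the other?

For two integers, gcd × lcm = product, so the other is (38 × 93936) / 912 = 3569568 / 912 = 3914.

3914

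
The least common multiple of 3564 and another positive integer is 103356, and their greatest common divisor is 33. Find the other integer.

957

gcd × lcm = product of the two integers, so the other integer is (33 × 103356) / 3564 = 957.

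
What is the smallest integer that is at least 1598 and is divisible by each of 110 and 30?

The integer must be a common multiple of 110 and 30, so a multiple of their LCM.
110 = 2 × 5 × 11
30 = 2 × 3 × 5
LCM(110, 30) = 2 × 3 × 5 × 11 = 330.
Smallest multiple of 330 that is ≥ 1598: ⌈1598/330⌉ × 330 = 5 × 330 = 1650.

1650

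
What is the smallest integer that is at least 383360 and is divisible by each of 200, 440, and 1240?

409200

The integer must be a common multiple of 200, 440, and 1240, so a multiple of their LCM.
200 = 2^3 × 5^2
440 = 2^3 × 5 × 11
1240 = 2^3 × 5 × 31
LCM(200, 440, 1240) = 2^3 × 5^2 × 11 × 31 = 68200.
Smallest multiple of 68200 that is ≥ 383360: ⌈383360/68200⌉ × 68200 = 6 × 68200 = 409200.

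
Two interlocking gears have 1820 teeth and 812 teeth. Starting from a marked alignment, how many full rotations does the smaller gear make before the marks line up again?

The first common completion time is the LCM of the periods.
1820 = 2^2 × 5 × 7 × 13
812 = 2^2 × 7 × 29
LCM(1820, 812) = 2^2 × 5 × 7 × 13 × 29 = 52780.
Rotations for period 812: 52780 / 812 = 65.

65 rotations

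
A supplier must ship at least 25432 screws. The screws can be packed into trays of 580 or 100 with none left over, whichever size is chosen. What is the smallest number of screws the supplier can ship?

26100

The number of screws must be a common multiple of 580 and 100, so a multiple of their LCM.
580 = 2^2 × 5 × 29
100 = 2^2 × 5^2
LCM(580, 100) = 2^2 × 5^2 × 29 = 2900.
Smallest multiple of 2900 that is ≥ 25432: ⌈25432/2900⌉ × 2900 = 9 × 2900 = 26100.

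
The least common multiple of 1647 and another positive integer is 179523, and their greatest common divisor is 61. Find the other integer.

gcd × lcm = product of the two integers, so the other integer is (61 × 179523) / 1647 = 6649.

6649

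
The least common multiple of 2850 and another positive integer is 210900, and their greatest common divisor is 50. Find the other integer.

3700

gcd × lcm = product of the two integers, so the other integer is (50 × 210900) / 2850 = 3700.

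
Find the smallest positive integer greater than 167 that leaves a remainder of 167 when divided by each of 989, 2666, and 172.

122803

N − 167 must be a common multiple of 989, 2666, and 172.
989 = 23 × 43
2666 = 2 × 31 × 43
172 = 2^2 × 43
LCM(989, 2666, 172) = 2^2 × 23 × 31 × 43 = 122636.
Smallest N > 167 is LCM + 167 = 122636 + 167 = 122803.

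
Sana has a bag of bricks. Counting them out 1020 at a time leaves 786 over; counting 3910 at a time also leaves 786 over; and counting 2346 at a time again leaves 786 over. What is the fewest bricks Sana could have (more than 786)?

24246

N − 786 must be a common multiple of 1020, 3910, and 2346.
1020 = 2^2 × 3 × 5 × 17
3910 = 2 × 5 × 17 × 23
2346 = 2 × 3 × 17 × 23
LCM(1020, 3910, 2346) = 2^2 × 3 × 5 × 17 × 23 = 23460.
Smallest N > 786 is LCM + 786 = 23460 + 786 = 24246.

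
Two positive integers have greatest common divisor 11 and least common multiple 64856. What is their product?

For any two positive integers, gcd × lcm = product = 11 × 64856 = 713416.

713416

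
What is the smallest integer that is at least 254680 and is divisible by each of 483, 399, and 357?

312018

The integer must be a common multiple of 483, 399, and 357, so a multiple of their LCM.
483 = 3 × 7 × 23
399 = 3 × 7 × 19
357 = 3 × 7 × 17
LCM(483, 399, 357) = 3 × 7 × 17 × 19 × 23 = 156009.
Smallest multiple of 156009 that is ≥ 254680: ⌈254680/156009⌉ × 156009 = 2 × 156009 = 312018.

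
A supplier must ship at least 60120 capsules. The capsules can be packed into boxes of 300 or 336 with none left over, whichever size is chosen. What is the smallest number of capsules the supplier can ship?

67200

The number of capsules must be a common multiple of 300 and 336, so a multiple of their LCM.
300 = 2^2 × 3 × 5^2
336 = 2^4 × 3 × 7
LCM(300, 336) = 2^4 × 3 × 5^2 × 7 = 8400.
Smallest multiple of 8400 that is ≥ 60120: ⌈60120/8400⌉ × 8400 = 8 × 8400 = 67200.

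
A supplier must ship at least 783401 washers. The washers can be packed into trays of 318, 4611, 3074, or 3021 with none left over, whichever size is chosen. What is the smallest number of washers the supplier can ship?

The number of washers must be a common multiple of 318, 4611, 3074, and 3021, so a multiple of their LCM.
318 = 2 × 3 × 53
4611 = 3 × 29 × 53
3074 = 2 × 29 × 53
3021 = 3 × 19 × 53
LCM(318, 4611, 3074, 3021) = 2 × 3 × 19 × 29 × 53 = 175218.
Smallest multiple of 175218 that is ≥ 783401: ⌈783401/175218⌉ × 175218 = 5 × 175218 = 876090.

876090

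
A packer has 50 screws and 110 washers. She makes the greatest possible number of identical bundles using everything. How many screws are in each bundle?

5

Number of bundles = gcd(50, 110).
50 = 2 × 5^2
110 = 2 × 5 × 11
gcd(50, 110) = 2 × 5 = 10.
screws per bundle = 50 / 10 = 5.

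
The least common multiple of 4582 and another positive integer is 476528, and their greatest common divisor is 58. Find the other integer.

gcd × lcm = product of the two integers, so the other integer is (58 × 476528) / 4582 = 6032.

6032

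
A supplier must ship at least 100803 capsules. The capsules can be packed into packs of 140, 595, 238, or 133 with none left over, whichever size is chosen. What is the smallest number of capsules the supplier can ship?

135660

The number of capsules must be a common multiple of 140, 595, 238, and 133, so a multiple of their LCM.
140 = 2^2 × 5 × 7
595 = 5 × 7 × 17
238 = 2 × 7 × 17
133 = 7 × 19
LCM(140, 595, 238, 133) = 2^2 × 5 × 7 × 17 × 19 = 45220.
Smallest multiple of 45220 that is ≥ 100803: ⌈100803/45220⌉ × 45220 = 3 × 45220 = 135660.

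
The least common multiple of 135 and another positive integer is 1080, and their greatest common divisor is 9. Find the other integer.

gcd × lcm = product of the two integers, so the other integer is (9 × 1080) / 135 = 72.

72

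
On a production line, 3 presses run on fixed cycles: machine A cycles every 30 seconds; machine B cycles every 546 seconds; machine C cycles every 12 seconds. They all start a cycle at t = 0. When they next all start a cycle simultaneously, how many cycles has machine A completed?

All finish a whole number of cycles simultaneously at t = LCM of the periods.
30 = 2 × 3 × 5
546 = 2 × 3 × 7 × 13
12 = 2^2 × 3
LCM(30, 546, 12) = 2^2 × 3 × 5 × 7 × 13 = 5460.
Cycles for period 30: 5460 / 30 = 182.

182 cycles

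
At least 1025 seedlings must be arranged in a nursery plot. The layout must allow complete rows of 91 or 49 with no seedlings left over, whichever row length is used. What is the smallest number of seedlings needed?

1274

The number of seedlings must be a common multiple of 91 and 49, so a multiple of their LCM.
91 = 7 × 13
49 = 7^2
LCM(91, 49) = 7^2 × 13 = 637.
Smallest multiple of 637 that is ≥ 1025: ⌈1025/637⌉ × 637 = 2 × 637 = 1274.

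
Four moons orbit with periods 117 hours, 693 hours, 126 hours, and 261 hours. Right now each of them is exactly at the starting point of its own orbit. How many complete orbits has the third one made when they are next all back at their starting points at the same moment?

4147 orbits

All finish a whole number of cycles simultaneously at t = LCM of the periods.
117 = 3^2 × 13
693 = 3^2 × 7 × 11
126 = 2 × 3^2 × 7
261 = 3^2 × 29
LCM(117, 693, 126, 261) = 2 × 3^2 × 7 × 11 × 13 × 29 = 522522.
Orbits for period 126: 522522 / 126 = 4147.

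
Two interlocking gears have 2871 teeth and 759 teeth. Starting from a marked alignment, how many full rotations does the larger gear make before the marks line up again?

23 rotations

All finish a whole number of cycles simultaneously at t = LCM of the periods.
2871 = 3^2 × 11 × 29
759 = 3 × 11 × 23
LCM(2871, 759) = 3^2 × 11 × 23 × 29 = 66033.
Rotations for period 2871: 66033 / 2871 = 23.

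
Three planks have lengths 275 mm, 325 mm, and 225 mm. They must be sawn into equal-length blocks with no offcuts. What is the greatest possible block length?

This is the greatest common divisor of 275, 325, and 225.
275 = 5^2 × 11
325 = 5^2 × 13
225 = 3^2 × 5^2
gcd(275, 325, 225) = 5^2 = 25.

25 mm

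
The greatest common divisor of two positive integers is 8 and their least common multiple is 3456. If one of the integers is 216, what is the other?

128

For two integers, gcd × lcm = product, so the other is (8 × 3456) / 216 = 27648 / 216 = 128.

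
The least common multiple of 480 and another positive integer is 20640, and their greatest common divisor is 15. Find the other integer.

gcd × lcm = product of the two integers, so the other integer is (15 × 20640) / 480 = 645.

645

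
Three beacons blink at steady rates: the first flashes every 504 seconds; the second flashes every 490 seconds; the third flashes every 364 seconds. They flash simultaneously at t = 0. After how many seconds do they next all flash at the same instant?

229320 seconds

They coincide at every common multiple of the periods; the first is the LCM.
504 = 2^3 × 3^2 × 7
490 = 2 × 5 × 7^2
364 = 2^2 × 7 × 13
LCM(504, 490, 364) = 2^3 × 3^2 × 5 × 7^2 × 13 = 229320.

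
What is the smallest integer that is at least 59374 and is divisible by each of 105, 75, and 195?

The integer must be a common multiple of 105, 75, and 195, so a multiple of their LCM.
105 = 3 × 5 × 7
75 = 3 × 5^2
195 = 3 × 5 × 13
LCM(105, 75, 195) = 3 × 5^2 × 7 × 13 = 6825.
Smallest multiple of 6825 that is ≥ 59374: ⌈59374/6825⌉ × 6825 = 9 × 6825 = 61425.

61425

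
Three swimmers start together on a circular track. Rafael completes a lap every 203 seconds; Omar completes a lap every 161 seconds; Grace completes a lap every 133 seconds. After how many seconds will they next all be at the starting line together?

We need the least common multiple of the intervals.
203 = 7 × 29
161 = 7 × 23
133 = 7 × 19
LCM(203, 161, 133) = 7 × 19 × 23 × 29 = 88711.

88711 seconds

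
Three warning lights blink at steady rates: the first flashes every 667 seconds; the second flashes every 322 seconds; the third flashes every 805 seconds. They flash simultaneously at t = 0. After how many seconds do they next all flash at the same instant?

The first simultaneous occurrence is after LCM of the individual periods.
667 = 23 × 29
322 = 2 × 7 × 23
805 = 5 × 7 × 23
LCM(667, 322, 805) = 2 × 5 × 7 × 23 × 29 = 46690.

46690 seconds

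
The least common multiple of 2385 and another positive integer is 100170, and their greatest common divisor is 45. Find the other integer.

gcd × lcm = product of the two integers, so the other integer is (45 × 100170) / 2385 = 1890.

1890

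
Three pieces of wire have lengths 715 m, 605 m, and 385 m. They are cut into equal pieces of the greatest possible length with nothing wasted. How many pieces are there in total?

Piece length = gcd(715, 605, 385).
715 = 5 × 11 × 13
605 = 5 × 11^2
385 = 5 × 7 × 11
gcd(715, 605, 385) = 5 × 11 = 55.
Total pieces = 715/55 + 605/55 + 385/55 = 13 + 11 + 7 = 31.

31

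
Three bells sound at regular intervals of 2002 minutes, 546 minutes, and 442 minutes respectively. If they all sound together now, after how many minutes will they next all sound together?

102102 minutes

We need the least common multiple of the intervals.
2002 = 2 × 7 × 11 × 13
546 = 2 × 3 × 7 × 13
442 = 2 × 13 × 17
LCM(2002, 546, 442) = 2 × 3 × 7 × 11 × 13 × 17 = 102102.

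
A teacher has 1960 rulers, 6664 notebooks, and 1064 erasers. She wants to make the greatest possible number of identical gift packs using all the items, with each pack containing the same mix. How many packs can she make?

56 packs

The pack count must divide each quantity, so the greatest is gcd(1960, 6664, 1064).
1960 = 2^3 × 5 × 7^2
6664 = 2^3 × 7^2 × 17
1064 = 2^3 × 7 × 19
gcd(1960, 6664, 1064) = 2^3 × 7 = 56.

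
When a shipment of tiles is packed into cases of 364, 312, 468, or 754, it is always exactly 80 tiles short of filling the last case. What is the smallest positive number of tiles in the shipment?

Being 80 short of a full case of size k means N ≡ −80 (mod k), i.e. N + 80 is a multiple of each size.
364 = 2^2 × 7 × 13
312 = 2^3 × 3 × 13
468 = 2^2 × 3^2 × 13
754 = 2 × 13 × 29
LCM(364, 312, 468, 754) = 2^3 × 3^2 × 7 × 13 × 29 = 190008.
Smallest positive N is 190008 − 80 = 189928.

189928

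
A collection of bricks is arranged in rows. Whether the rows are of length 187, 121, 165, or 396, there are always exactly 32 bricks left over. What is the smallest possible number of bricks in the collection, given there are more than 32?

N − 32 must be a common multiple of 187, 121, 165, and 396.
187 = 11 × 17
121 = 11^2
165 = 3 × 5 × 11
396 = 2^2 × 3^2 × 11
LCM(187, 121, 165, 396) = 2^2 × 3^2 × 5 × 11^2 × 17 = 370260.
Smallest N > 32 is LCM + 32 = 370260 + 32 = 370292.

370292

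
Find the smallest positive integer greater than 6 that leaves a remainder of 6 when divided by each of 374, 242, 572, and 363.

320898

N − 6 must be a common multiple of 374, 242, 572, and 363.
374 = 2 × 11 × 17
242 = 2 × 11^2
572 = 2^2 × 11 × 13
363 = 3 × 11^2
LCM(374, 242, 572, 363) = 2^2 × 3 × 11^2 × 13 × 17 = 320892.
Smallest N > 6 is LCM + 6 = 320892 + 6 = 320898.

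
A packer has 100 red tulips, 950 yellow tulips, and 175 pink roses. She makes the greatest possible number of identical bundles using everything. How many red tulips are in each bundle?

Number of bundles = gcd(100, 950, 175).
100 = 2^2 × 5^2
950 = 2 × 5^2 × 19
175 = 5^2 × 7
gcd(100, 950, 175) = 5^2 = 25.
red tulips per bundle = 100 / 25 = 4.

4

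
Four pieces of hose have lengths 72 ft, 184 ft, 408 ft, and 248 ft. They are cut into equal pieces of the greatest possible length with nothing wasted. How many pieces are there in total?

114

Piece length = gcd(72, 184, 408, 248).
72 = 2^3 × 3^2
184 = 2^3 × 23
408 = 2^3 × 3 × 17
248 = 2^3 × 31
gcd(72, 184, 408, 248) = 2^3 = 8.
Total pieces = 72/8 + 184/8 + 408/8 + 248/8 = 9 + 23 + 51 + 31 = 114.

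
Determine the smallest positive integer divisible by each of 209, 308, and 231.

209 = 11 × 19
308 = 2^2 × 7 × 11
231 = 3 × 7 × 11
LCM(209, 308, 231) = 2^2 × 3 × 7 × 11 × 19 = 17556.

17556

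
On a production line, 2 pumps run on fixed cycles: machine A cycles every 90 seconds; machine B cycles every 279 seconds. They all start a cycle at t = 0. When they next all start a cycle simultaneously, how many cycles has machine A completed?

31 cycles

The first common completion time is the LCM of the periods.
90 = 2 × 3^2 × 5
279 = 3^2 × 31
LCM(90, 279) = 2 × 3^2 × 5 × 31 = 2790.
Cycles for period 90: 2790 / 90 = 31.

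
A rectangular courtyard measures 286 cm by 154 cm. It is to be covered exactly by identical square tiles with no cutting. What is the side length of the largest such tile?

The tile side must divide both 286 and 154, so the largest is their gcd.
286 = 2 × 11 × 13
154 = 2 × 7 × 11
gcd(286, 154) = 2 × 11 = 22.

22 cm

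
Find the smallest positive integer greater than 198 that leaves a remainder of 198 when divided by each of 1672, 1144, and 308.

N − 198 must be a common multiple of 1672, 1144, and 308.
1672 = 2^3 × 11 × 19
1144 = 2^3 × 11 × 13
308 = 2^2 × 7 × 11
LCM(1672, 1144, 308) = 2^3 × 7 × 11 × 13 × 19 = 152152.
Smallest N > 198 is LCM + 198 = 152152 + 198 = 152350.

152350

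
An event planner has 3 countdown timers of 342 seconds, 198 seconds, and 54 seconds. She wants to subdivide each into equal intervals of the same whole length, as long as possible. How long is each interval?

The interval must divide each timer length; the longest such is the gcd.
342 = 2 × 3^2 × 19
198 = 2 × 3^2 × 11
54 = 2 × 3^3
gcd(342, 198, 54) = 2 × 3^2 = 18.

18 seconds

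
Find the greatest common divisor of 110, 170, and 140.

10

110 = 2 × 5 × 11
170 = 2 × 5 × 17
140 = 2^2 × 5 × 7
gcd(110, 170, 140) = 2 × 5 = 10.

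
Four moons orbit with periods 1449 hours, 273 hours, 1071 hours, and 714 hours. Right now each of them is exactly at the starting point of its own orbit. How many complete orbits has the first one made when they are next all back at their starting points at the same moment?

All finish a whole number of cycles simultaneously at t = LCM of the periods.
1449 = 3^2 × 7 × 23
273 = 3 × 7 × 13
1071 = 3^2 × 7 × 17
714 = 2 × 3 × 7 × 17
LCM(1449, 273, 1071, 714) = 2 × 3^2 × 7 × 13 × 17 × 23 = 640458.
Orbits for period 1449: 640458 / 1449 = 442.

442 orbits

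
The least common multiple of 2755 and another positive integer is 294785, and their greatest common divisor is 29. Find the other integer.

3103

gcd × lcm = product of the two integers, so the other integer is (29 × 294785) / 2755 = 3103.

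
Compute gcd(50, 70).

10

50 = 2 × 5^2
70 = 2 × 5 × 7
gcd(50, 70) = 2 × 5 = 10.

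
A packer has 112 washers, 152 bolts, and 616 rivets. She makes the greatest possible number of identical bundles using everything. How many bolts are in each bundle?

Number of bundles = gcd(112, 152, 616).
112 = 2^4 × 7
152 = 2^3 × 19
616 = 2^3 × 7 × 11
gcd(112, 152, 616) = 2^3 = 8.
bolts per bundle = 152 / 8 = 19.

19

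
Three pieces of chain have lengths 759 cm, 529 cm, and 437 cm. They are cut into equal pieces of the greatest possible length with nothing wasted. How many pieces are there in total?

Piece length = gcd(759, 529, 437).
759 = 3 × 11 × 23
529 = 23^2
437 = 19 × 23
gcd(759, 529, 437) = 23.
Total pieces = 759/23 + 529/23 + 437/23 = 33 + 23 + 19 = 75.

75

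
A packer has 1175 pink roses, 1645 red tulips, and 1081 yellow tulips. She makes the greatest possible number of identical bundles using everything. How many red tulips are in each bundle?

Number of bundles = gcd(1175, 1645, 1081).
1175 = 5^2 × 47
1645 = 5 × 7 × 47
1081 = 23 × 47
gcd(1175, 1645, 1081) = 47.
red tulips per bundle = 1645 / 47 = 35.

35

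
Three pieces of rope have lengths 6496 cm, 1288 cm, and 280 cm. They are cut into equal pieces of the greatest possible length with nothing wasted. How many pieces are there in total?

Piece length = gcd(6496, 1288, 280).
6496 = 2^5 × 7 × 29
1288 = 2^3 × 7 × 23
280 = 2^3 × 5 × 7
gcd(6496, 1288, 280) = 2^3 × 7 = 56.
Total pieces = 6496/56 + 1288/56 + 280/56 = 116 + 23 + 5 = 144.

144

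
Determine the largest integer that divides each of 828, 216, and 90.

828 = 2^2 × 3^2 × 23
216 = 2^3 × 3^3
90 = 2 × 3^2 × 5
gcd(828, 216, 90) = 2 × 3^2 = 18.

18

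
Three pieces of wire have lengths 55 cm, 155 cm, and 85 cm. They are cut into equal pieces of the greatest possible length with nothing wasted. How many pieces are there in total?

59

Piece length = gcd(55, 155, 85).
55 = 5 × 11
155 = 5 × 31
85 = 5 × 17
gcd(55, 155, 85) = 5.
Total pieces = 55/5 + 155/5 + 85/5 = 11 + 31 + 17 = 59.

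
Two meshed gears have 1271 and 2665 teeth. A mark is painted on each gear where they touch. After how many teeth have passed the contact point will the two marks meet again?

82615 teeth

They coincide at every common multiple of the periods; the first is the LCM.
1271 = 31 × 41
2665 = 5 × 13 × 41
LCM(1271, 2665) = 5 × 13 × 31 × 41 = 82615.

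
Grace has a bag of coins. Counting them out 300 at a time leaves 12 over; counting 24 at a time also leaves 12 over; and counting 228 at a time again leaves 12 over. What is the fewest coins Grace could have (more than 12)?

11412

N − 12 must be a common multiple of 300, 24, and 228.
300 = 2^2 × 3 × 5^2
24 = 2^3 × 3
228 = 2^2 × 3 × 19
LCM(300, 24, 228) = 2^3 × 3 × 5^2 × 19 = 11400.
Smallest N > 12 is LCM + 12 = 11400 + 12 = 11412.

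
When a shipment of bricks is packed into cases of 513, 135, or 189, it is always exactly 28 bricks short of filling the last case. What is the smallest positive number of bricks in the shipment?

Being 28 short of a full case of size k means N ≡ −28 (mod k), i.e. N + 28 is a multiple of each size.
513 = 3^3 × 19
135 = 3^3 × 5
189 = 3^3 × 7
LCM(513, 135, 189) = 3^3 × 5 × 7 × 19 = 17955.
Smallest positive N is 17955 − 28 = 17927.

17927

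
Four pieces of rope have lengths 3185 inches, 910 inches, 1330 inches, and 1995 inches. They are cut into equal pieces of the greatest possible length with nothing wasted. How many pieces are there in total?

212

Piece length = gcd(3185, 910, 1330, 1995).
3185 = 5 × 7^2 × 13
910 = 2 × 5 × 7 × 13
1330 = 2 × 5 × 7 × 19
1995 = 3 × 5 × 7 × 19
gcd(3185, 910, 1330, 1995) = 5 × 7 = 35.
Total pieces = 3185/35 + 910/35 + 1330/35 + 1995/35 = 91 + 26 + 38 + 57 = 212.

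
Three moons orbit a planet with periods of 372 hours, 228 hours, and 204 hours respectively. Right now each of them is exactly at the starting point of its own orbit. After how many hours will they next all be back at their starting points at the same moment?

We need the least common multiple of the intervals.
372 = 2^2 × 3 × 31
228 = 2^2 × 3 × 19
204 = 2^2 × 3 × 17
LCM(372, 228, 204) = 2^2 × 3 × 17 × 19 × 31 = 120156.

120156 hours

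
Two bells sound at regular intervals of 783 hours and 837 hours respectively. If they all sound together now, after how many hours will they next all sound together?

24273 hours

The first simultaneous occurrence is after LCM of the individual periods.
783 = 3^3 × 29
837 = 3^3 × 31
LCM(783, 837) = 3^3 × 29 × 31 = 24273.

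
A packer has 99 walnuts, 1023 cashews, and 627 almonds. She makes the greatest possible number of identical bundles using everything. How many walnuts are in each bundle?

Number of bundles = gcd(99, 1023, 627).
99 = 3^2 × 11
1023 = 3 × 11 × 31
627 = 3 × 11 × 19
gcd(99, 1023, 627) = 3 × 11 = 33.
walnuts per bundle = 99 / 33 = 3.

3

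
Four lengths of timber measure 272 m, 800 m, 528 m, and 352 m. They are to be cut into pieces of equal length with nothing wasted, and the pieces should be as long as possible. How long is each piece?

16 m

The greatest length dividing all of 272, 800, 528, and 352 is their gcd.
272 = 2^4 × 17
800 = 2^5 × 5^2
528 = 2^4 × 3 × 11
352 = 2^5 × 11
gcd(272, 800, 528, 352) = 2^4 = 16.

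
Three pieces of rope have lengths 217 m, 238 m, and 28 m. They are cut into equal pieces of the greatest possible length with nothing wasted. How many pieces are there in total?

69

Piece length = gcd(217, 238, 28).
217 = 7 × 31
238 = 2 × 7 × 17
28 = 2^2 × 7
gcd(217, 238, 28) = 7.
Total pieces = 217/7 + 238/7 + 28/7 = 31 + 34 + 4 = 69.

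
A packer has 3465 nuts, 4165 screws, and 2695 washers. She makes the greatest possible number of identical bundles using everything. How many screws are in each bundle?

Number of bundles = gcd(3465, 4165, 2695).
3465 = 3^2 × 5 × 7 × 11
4165 = 5 × 7^2 × 17
2695 = 5 × 7^2 × 11
gcd(3465, 4165, 2695) = 5 × 7 = 35.
screws per bundle = 4165 / 35 = 119.

119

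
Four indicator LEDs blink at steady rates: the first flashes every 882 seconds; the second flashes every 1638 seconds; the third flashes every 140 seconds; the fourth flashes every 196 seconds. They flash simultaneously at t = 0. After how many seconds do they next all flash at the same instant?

The first simultaneous occurrence is after LCM of the individual periods.
882 = 2 × 3^2 × 7^2
1638 = 2 × 3^2 × 7 × 13
140 = 2^2 × 5 × 7
196 = 2^2 × 7^2
LCM(882, 1638, 140, 196) = 2^2 × 3^2 × 5 × 7^2 × 13 = 114660.

114660 seconds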